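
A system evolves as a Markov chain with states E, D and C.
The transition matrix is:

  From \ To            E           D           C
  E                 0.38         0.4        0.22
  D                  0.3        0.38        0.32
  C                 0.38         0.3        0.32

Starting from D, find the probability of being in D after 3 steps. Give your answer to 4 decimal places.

0.3638

Propagate the distribution vector 3 steps from D.
After 0 steps: (0.0000, 1.0000, 0.0000)
After 1 step: (0.3000, 0.3800, 0.3200)
After 2 steps: (0.3496, 0.3604, 0.2900)
After 3 steps: (0.3512, 0.3638, 0.2850)
P(in D after 3 steps) = 0.3638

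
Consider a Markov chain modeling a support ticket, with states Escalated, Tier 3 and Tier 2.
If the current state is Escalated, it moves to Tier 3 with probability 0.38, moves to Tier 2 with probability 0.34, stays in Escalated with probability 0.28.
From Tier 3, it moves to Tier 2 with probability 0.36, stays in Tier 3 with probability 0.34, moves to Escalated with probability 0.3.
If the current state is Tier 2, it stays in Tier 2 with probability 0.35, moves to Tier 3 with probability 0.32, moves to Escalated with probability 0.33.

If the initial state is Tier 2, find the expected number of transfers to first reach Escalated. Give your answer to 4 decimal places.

Let t(s) be the expected number of transfers to first reach Escalated from state s, with t(Escalated) = 0. Conditioning on the first transfer:
t(Tier 3) = 1 + 0.34·t(Tier 3) + 0.36·t(Tier 2)
t(Tier 2) = 1 + 0.32·t(Tier 3) + 0.35·t(Tier 2)
Solving: t(Tier 3) = 3.2186, t(Tier 2) = 3.1230.
Expected transfers from Tier 2 to Escalated: 3.1230.

3.1230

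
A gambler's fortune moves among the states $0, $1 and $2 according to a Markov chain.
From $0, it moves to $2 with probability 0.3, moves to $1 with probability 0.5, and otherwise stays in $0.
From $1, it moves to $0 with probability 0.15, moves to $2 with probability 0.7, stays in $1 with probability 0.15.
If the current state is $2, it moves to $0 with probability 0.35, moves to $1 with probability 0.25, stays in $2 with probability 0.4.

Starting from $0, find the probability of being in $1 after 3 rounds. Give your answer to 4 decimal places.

Propagate the distribution vector 3 rounds from $0.
After 0 rounds: (1.0000, 0.0000, 0.0000)
After 1 round: (0.2000, 0.5000, 0.3000)
After 2 rounds: (0.2200, 0.2500, 0.5300)
After 3 rounds: (0.2670, 0.2800, 0.4530)
P(in $1 after 3 rounds) = 0.2800

0.2800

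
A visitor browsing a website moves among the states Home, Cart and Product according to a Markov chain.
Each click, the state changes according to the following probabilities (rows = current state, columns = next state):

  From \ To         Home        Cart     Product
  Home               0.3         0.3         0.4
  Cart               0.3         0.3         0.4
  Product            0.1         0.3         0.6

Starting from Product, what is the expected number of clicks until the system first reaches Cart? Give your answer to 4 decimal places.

Let t(s) be the expected number of clicks to first reach Cart from state s, with t(Cart) = 0. Conditioning on the first click:
t(Home) = 1 + 0.3·t(Home) + 0.4·t(Product)
t(Product) = 1 + 0.1·t(Home) + 0.6·t(Product)
Solving: t(Home) = 3.3333, t(Product) = 3.3333.
Expected clicks from Product to Cart: 3.3333.

3.3333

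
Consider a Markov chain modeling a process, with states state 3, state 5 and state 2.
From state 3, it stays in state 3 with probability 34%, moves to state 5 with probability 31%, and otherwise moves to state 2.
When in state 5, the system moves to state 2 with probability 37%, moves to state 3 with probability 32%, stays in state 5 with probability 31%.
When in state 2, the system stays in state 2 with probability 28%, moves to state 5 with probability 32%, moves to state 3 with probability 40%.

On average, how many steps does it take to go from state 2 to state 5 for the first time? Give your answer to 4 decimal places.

3.1623

Let t(s) be the expected number of steps to first reach state 5 from state s, with t(state 5) = 0. Conditioning on the first step:
t(state 3) = 1 + 0.34·t(state 3) + 0.35·t(state 2)
t(state 2) = 1 + 0.4·t(state 3) + 0.28·t(state 2)
Solving: t(state 3) = 3.1921, t(state 2) = 3.1623.
Expected steps from state 2 to state 5: 3.1623.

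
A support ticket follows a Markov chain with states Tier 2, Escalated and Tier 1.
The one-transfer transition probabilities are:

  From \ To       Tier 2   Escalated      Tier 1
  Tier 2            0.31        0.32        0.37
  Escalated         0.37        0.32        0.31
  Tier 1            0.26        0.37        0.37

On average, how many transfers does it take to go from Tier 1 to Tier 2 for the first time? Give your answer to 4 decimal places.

Let t(s) be the expected number of transfers to first reach Tier 2 from state s, with t(Tier 2) = 0. Conditioning on the first transfer:
t(Escalated) = 1 + 0.32·t(Escalated) + 0.31·t(Tier 1)
t(Tier 1) = 1 + 0.37·t(Escalated) + 0.37·t(Tier 1)
Solving: t(Escalated) = 2.9965, t(Tier 1) = 3.3471.
Expected transfers from Tier 1 to Tier 2: 3.3471.

3.3471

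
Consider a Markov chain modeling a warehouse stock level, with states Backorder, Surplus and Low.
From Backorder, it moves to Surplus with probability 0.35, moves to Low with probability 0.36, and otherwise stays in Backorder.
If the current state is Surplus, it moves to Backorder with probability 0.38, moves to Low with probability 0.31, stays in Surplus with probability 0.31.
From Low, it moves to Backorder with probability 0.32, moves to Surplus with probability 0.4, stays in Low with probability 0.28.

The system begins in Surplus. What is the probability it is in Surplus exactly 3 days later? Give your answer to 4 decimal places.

Propagate the distribution vector 3 days from Surplus.
After 0 days: (0.0000, 1.0000, 0.0000)
After 1 day: (0.3800, 0.3100, 0.3100)
After 2 days: (0.3272, 0.3531, 0.3197)
After 3 days: (0.3314, 0.3519, 0.3168)
P(in Surplus after 3 days) = 0.3519

0.3519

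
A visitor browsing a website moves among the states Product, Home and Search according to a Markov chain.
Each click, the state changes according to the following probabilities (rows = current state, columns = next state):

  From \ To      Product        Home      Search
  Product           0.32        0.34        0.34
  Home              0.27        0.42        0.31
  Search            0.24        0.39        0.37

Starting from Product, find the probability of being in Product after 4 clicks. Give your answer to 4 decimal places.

0.2735

Propagate the distribution vector 4 clicks from Product.
After 0 clicks: (1.0000, 0.0000, 0.0000)
After 1 click: (0.3200, 0.3400, 0.3400)
After 2 clicks: (0.2758, 0.3842, 0.3400)
After 3 clicks: (0.2736, 0.3877, 0.3387)
After 4 clicks: (0.2735, 0.3880, 0.3385)
P(in Product after 4 clicks) = 0.2735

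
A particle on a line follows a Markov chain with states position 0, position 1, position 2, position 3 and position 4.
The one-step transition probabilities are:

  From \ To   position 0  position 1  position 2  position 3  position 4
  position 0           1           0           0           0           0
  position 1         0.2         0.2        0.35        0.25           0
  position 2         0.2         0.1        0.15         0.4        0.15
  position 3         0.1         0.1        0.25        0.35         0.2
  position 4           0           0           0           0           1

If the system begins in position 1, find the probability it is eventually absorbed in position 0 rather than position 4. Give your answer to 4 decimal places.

Let h(s) be the probability of absorption at position 0 starting from transient state s. Then h(position 0) = 1 and h(position 4) = 0. By first-step analysis:
h(position 1) = 0.2·1 + 0.2·h(position 1) + 0.35·h(position 2) + 0.25·h(position 3)
h(position 2) = 0.2·1 + 0.1·h(position 1) + 0.15·h(position 2) + 0.4·h(position 3) + 0.15·0
h(position 3) = 0.1·1 + 0.1·h(position 1) + 0.25·h(position 2) + 0.35·h(position 3) + 0.2·0
Solving: h(position 1) = 0.6171, h(position 2) = 0.5189, h(position 3) = 0.4484.
Starting from position 1, the probability is 0.6171.

0.6171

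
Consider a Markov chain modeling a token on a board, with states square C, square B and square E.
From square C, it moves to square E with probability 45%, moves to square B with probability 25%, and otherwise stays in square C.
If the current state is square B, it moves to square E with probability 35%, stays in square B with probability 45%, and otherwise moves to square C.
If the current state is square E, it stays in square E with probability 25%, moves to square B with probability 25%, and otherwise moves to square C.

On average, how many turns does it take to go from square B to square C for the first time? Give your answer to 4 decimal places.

Let t(s) be the expected number of turns to first reach square C from state s, with t(square C) = 0. Conditioning on the first turn:
t(square B) = 1 + 0.45·t(square B) + 0.35·t(square E)
t(square E) = 1 + 0.25·t(square B) + 0.25·t(square E)
Solving: t(square B) = 3.3846, t(square E) = 2.4615.
Expected turns from square B to square C: 3.3846.

3.3846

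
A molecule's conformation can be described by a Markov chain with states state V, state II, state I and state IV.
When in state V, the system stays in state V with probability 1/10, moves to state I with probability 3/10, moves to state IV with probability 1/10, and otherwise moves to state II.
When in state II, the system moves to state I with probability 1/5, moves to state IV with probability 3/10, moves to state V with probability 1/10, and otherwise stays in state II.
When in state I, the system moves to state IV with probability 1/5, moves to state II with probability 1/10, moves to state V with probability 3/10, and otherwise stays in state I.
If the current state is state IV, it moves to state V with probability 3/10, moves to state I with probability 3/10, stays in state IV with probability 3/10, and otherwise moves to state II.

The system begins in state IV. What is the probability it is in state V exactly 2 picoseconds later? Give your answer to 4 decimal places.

Propagate the distribution vector 2 picoseconds from state IV.
After 0 picoseconds: (0.0000, 0.0000, 0.0000, 1.0000)
After 1 picosecond: (0.3000, 0.1000, 0.3000, 0.3000)
After 2 picoseconds: (0.2200, 0.2500, 0.3200, 0.2100)
P(in state V after 2 picoseconds) = 0.2200

0.2200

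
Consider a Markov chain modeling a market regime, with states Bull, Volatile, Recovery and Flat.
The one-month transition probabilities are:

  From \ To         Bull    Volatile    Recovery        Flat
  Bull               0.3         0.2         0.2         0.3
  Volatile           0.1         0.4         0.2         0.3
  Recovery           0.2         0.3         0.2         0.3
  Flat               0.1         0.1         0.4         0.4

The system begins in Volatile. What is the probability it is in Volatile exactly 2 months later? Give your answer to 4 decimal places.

Propagate the distribution vector 2 months from Volatile.
After 0 months: (0.0000, 1.0000, 0.0000, 0.0000)
After 1 month: (0.1000, 0.4000, 0.2000, 0.3000)
After 2 months: (0.1400, 0.2700, 0.2600, 0.3300)
P(in Volatile after 2 months) = 0.2700

0.2700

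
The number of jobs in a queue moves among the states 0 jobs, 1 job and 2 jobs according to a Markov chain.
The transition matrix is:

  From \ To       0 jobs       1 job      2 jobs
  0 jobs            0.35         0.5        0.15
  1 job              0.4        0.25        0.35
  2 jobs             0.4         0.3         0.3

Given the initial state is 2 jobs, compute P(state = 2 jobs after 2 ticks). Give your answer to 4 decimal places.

Sum over the intermediate state after 1 tick:
P = P(2 jobs→0 jobs)·P(0 jobs→2 jobs) + P(2 jobs→1 job)·P(1 job→2 jobs) + P(2 jobs→2 jobs)·P(2 jobs→2 jobs)
  = 0.4×0.15 + 0.3×0.35 + 0.3×0.3
  = 0.0600 + 0.1050 + 0.0900 = 0.2550

0.2550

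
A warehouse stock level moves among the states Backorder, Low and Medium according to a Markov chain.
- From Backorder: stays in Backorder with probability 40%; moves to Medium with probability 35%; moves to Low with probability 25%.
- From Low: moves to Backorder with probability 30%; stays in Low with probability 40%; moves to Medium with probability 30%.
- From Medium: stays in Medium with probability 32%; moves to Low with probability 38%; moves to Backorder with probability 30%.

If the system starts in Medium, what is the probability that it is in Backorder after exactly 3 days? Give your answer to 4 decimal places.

0.3330

Propagate the distribution vector 3 days from Medium.
After 0 days: (0.0000, 0.0000, 1.0000)
After 1 day: (0.3000, 0.3800, 0.3200)
After 2 days: (0.3300, 0.3486, 0.3214)
After 3 days: (0.3330, 0.3441, 0.3229)
P(in Backorder after 3 days) = 0.3330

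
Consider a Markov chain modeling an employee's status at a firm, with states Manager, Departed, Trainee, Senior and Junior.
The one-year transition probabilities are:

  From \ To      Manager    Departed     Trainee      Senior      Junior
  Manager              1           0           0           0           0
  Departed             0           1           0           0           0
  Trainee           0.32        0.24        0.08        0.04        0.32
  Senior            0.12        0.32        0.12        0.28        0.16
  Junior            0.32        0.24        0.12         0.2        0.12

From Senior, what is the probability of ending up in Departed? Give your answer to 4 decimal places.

Let h(s) be the probability of absorption at Departed starting from transient state s. Then h(Departed) = 1 and h(Manager) = 0. By first-step analysis:
h(Trainee) = 0.32·0 + 0.24·1 + 0.08·h(Trainee) + 0.04·h(Senior) + 0.32·h(Junior)
h(Senior) = 0.12·0 + 0.32·1 + 0.12·h(Trainee) + 0.28·h(Senior) + 0.16·h(Junior)
h(Junior) = 0.32·0 + 0.24·1 + 0.12·h(Trainee) + 0.2·h(Senior) + 0.12·h(Junior)
Solving: h(Trainee) = 0.4540, h(Senior) = 0.6261, h(Junior) = 0.4769.
Starting from Senior, the probability is 0.6261.

0.6261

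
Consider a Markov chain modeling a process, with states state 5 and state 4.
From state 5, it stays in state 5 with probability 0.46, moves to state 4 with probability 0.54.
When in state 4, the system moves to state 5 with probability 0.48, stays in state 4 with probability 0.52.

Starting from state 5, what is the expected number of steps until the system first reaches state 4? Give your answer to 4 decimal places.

Let t(s) be the expected number of steps to first reach state 4 from state s, with t(state 4) = 0. Conditioning on the first step:
t(state 5) = 1 + 0.46·t(state 5)
Solving: t(state 5) = 1.8519.
Expected steps from state 5 to state 4: 1.8519.

1.8519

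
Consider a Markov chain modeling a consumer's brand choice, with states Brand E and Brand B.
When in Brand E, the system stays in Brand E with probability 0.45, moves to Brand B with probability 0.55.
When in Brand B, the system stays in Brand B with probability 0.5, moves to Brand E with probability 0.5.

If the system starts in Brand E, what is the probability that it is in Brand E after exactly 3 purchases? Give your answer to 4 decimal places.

Propagate the distribution vector 3 purchases from Brand E.
After 0 purchases: (1.0000, 0.0000)
After 1 purchase: (0.4500, 0.5500)
After 2 purchases: (0.4775, 0.5225)
After 3 purchases: (0.4761, 0.5239)
P(in Brand E after 3 purchases) = 0.4761

0.4761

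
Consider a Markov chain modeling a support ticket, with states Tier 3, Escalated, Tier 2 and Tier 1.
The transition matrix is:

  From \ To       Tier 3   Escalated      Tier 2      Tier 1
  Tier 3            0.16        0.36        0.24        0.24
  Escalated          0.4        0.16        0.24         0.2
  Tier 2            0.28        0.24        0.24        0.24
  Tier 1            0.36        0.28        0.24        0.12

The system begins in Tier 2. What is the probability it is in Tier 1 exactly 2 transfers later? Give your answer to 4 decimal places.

Propagate the distribution vector 2 transfers from Tier 2.
After 0 transfers: (0.0000, 0.0000, 1.0000, 0.0000)
After 1 transfer: (0.2800, 0.2400, 0.2400, 0.2400)
After 2 transfers: (0.2944, 0.2640, 0.2400, 0.2016)
P(in Tier 1 after 2 transfers) = 0.2016

0.2016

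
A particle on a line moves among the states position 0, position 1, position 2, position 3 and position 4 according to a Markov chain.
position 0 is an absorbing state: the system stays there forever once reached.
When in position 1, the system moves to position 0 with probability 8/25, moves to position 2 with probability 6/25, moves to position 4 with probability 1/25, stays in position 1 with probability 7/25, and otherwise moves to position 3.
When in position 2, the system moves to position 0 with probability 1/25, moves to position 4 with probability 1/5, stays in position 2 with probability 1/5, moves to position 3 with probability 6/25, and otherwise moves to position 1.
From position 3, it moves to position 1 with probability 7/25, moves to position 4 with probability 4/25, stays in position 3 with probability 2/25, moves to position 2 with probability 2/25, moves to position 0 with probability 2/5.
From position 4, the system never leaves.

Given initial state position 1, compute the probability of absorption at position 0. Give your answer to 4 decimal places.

0.7513

Let h(s) be the probability of absorption at position 0 starting from transient state s. Then h(position 0) = 1 and h(position 4) = 0. By first-step analysis:
h(position 1) = 0.32·1 + 0.28·h(position 1) + 0.24·h(position 2) + 0.12·h(position 3) + 0.04·0
h(position 2) = 0.04·1 + 0.32·h(position 1) + 0.2·h(position 2) + 0.24·h(position 3) + 0.2·0
h(position 3) = 0.4·1 + 0.28·h(position 1) + 0.08·h(position 2) + 0.08·h(position 3) + 0.16·0
Solving: h(position 1) = 0.7513, h(position 2) = 0.5643, h(position 3) = 0.7125.
Starting from position 1, the probability is 0.7513.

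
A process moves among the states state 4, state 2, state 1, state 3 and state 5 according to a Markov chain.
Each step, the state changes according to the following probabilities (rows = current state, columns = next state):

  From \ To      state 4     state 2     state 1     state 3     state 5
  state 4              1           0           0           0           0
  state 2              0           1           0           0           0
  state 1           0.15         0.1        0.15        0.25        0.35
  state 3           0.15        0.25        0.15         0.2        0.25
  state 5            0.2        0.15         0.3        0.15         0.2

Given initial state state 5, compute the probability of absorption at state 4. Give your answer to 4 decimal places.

Let h(s) be the probability of absorption at state 4 starting from transient state s. Then h(state 4) = 1 and h(state 2) = 0. By first-step analysis:
h(state 1) = 0.15·1 + 0.1·0 + 0.15·h(state 1) + 0.25·h(state 3) + 0.35·h(state 5)
h(state 3) = 0.15·1 + 0.25·0 + 0.15·h(state 1) + 0.2·h(state 3) + 0.25·h(state 5)
h(state 5) = 0.2·1 + 0.15·0 + 0.3·h(state 1) + 0.15·h(state 3) + 0.2·h(state 5)
Solving: h(state 1) = 0.5296, h(state 3) = 0.4536, h(state 5) = 0.5336.
Starting from state 5, the probability is 0.5336.

0.5336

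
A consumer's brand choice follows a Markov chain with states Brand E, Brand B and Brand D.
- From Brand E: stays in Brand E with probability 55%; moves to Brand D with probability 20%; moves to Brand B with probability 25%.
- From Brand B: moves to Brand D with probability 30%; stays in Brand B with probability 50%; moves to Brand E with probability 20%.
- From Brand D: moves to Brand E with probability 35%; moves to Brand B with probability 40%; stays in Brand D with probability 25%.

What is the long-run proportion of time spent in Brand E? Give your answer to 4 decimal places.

Let the stationary distribution be π with π = πP and π_1 + π_2 + π_3 = 1.
π_1 = 0.55·π_1 + 0.2·π_2 + 0.35·π_3
π_2 = 0.25·π_1 + 0.5·π_2 + 0.4·π_3
Solving with the normalization constraint gives π = (0.3656, 0.3835, 0.2509).
So the stationary probability of Brand E is 0.3656.

0.3656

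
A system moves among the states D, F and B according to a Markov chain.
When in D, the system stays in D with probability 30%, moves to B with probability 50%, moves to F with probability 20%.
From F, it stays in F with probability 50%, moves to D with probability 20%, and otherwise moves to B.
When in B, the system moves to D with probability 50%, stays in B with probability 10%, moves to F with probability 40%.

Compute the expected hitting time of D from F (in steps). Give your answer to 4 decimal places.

3.6364

Let t(s) be the expected number of steps to first reach D from state s, with t(D) = 0. Conditioning on the first step:
t(F) = 1 + 0.5·t(F) + 0.3·t(B)
t(B) = 1 + 0.4·t(F) + 0.1·t(B)
Solving: t(F) = 3.6364, t(B) = 2.7273.
Expected steps from F to D: 3.6364.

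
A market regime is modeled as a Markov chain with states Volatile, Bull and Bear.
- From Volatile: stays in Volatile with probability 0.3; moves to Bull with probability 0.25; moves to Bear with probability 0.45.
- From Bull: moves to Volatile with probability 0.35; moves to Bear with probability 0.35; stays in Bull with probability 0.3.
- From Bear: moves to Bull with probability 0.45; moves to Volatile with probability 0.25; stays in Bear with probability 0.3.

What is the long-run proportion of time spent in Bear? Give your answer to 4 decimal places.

Let the stationary distribution be π with π = πP and π_1 + π_2 + π_3 = 1.
π_1 = 0.3·π_1 + 0.35·π_2 + 0.25·π_3
π_2 = 0.25·π_1 + 0.3·π_2 + 0.45·π_3
Solving with the normalization constraint gives π = (0.2989, 0.3393, 0.3618).
So the stationary probability of Bear is 0.3618.

0.3618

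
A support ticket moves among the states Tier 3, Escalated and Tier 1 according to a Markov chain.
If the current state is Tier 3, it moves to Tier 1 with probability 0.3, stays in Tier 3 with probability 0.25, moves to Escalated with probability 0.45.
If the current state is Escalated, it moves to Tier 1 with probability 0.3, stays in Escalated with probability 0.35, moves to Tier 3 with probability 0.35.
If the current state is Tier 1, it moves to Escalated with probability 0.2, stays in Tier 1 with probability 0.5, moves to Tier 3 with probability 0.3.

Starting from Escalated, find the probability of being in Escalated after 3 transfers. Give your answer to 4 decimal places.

Propagate the distribution vector 3 transfers from Escalated.
After 0 transfers: (0.0000, 1.0000, 0.0000)
After 1 transfer: (0.3500, 0.3500, 0.3000)
After 2 transfers: (0.3000, 0.3400, 0.3600)
After 3 transfers: (0.3020, 0.3260, 0.3720)
P(in Escalated after 3 transfers) = 0.3260

0.3260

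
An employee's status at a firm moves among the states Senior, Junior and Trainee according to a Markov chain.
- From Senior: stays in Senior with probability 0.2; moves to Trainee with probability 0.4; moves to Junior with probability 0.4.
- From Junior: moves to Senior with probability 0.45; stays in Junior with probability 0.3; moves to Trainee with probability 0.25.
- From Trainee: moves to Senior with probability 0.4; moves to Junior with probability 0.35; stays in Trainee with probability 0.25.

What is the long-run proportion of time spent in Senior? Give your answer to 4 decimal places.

0.3479

Let the stationary distribution be π with π = πP and π_1 + π_2 + π_3 = 1.
π_1 = 0.2·π_1 + 0.45·π_2 + 0.4·π_3
π_2 = 0.4·π_1 + 0.3·π_2 + 0.35·π_3
Solving with the normalization constraint gives π = (0.3479, 0.3499, 0.3022).
So the stationary probability of Senior is 0.3479.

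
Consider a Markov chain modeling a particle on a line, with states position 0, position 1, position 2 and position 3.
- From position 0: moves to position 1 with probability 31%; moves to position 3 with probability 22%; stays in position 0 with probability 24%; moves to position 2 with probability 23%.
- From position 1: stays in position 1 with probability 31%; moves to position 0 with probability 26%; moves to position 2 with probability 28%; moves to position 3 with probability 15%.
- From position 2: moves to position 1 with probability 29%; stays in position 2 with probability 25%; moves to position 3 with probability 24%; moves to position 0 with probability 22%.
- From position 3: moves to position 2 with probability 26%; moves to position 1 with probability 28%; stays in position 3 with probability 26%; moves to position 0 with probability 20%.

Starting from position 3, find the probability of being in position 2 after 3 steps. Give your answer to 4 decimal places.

0.2565

Propagate the distribution vector 3 steps from position 3.
After 0 steps: (0.0000, 0.0000, 0.0000, 1.0000)
After 1 step: (0.2000, 0.2800, 0.2600, 0.2600)
After 2 steps: (0.2300, 0.2970, 0.2570, 0.2160)
After 3 steps: (0.2322, 0.2984, 0.2565, 0.2130)
P(in position 2 after 3 steps) = 0.2565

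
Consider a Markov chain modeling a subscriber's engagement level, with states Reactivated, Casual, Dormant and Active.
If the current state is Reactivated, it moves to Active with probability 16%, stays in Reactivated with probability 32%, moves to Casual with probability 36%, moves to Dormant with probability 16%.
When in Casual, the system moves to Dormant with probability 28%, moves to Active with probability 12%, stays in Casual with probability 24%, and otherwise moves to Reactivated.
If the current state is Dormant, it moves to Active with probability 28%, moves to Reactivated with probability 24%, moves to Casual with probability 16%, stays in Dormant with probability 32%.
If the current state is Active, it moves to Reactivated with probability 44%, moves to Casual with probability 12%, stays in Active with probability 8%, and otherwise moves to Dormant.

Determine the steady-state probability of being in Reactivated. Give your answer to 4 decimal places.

Let the stationary distribution be π with π = πP and π_1 + π_2 + π_3 + π_4 = 1.
π_1 = 0.32·π_1 + 0.36·π_2 + 0.24·π_3 + 0.44·π_4
π_2 = 0.36·π_1 + 0.24·π_2 + 0.16·π_3 + 0.12·π_4
π_3 = 0.16·π_1 + 0.28·π_2 + 0.32·π_3 + 0.36·π_4
Solving with the normalization constraint gives π = (0.3286, 0.2380, 0.2647, 0.1687).
So the stationary probability of Reactivated is 0.3286.

0.3286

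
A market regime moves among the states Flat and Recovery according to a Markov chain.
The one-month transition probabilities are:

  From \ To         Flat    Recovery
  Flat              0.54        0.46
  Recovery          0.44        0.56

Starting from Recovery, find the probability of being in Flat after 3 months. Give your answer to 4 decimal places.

0.4884

Propagate the distribution vector 3 months from Recovery.
After 0 months: (0.0000, 1.0000)
After 1 month: (0.4400, 0.5600)
After 2 months: (0.4840, 0.5160)
After 3 months: (0.4884, 0.5116)
P(in Flat after 3 months) = 0.4884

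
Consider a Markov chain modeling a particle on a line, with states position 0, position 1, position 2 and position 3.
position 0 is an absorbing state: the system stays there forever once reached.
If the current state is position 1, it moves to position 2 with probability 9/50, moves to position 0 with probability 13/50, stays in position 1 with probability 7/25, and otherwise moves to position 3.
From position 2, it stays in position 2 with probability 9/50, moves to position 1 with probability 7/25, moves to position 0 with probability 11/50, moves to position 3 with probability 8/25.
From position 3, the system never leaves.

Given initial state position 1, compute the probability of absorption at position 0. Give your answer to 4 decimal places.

0.4681

Let h(s) be the probability of absorption at position 0 starting from transient state s. Then h(position 0) = 1 and h(position 3) = 0. By first-step analysis:
h(position 1) = 0.26·1 + 0.28·h(position 1) + 0.18·h(position 2) + 0.28·0
h(position 2) = 0.22·1 + 0.28·h(position 1) + 0.18·h(position 2) + 0.32·0
Solving: h(position 1) = 0.4681, h(position 2) = 0.4281.
Starting from position 1, the probability is 0.4681.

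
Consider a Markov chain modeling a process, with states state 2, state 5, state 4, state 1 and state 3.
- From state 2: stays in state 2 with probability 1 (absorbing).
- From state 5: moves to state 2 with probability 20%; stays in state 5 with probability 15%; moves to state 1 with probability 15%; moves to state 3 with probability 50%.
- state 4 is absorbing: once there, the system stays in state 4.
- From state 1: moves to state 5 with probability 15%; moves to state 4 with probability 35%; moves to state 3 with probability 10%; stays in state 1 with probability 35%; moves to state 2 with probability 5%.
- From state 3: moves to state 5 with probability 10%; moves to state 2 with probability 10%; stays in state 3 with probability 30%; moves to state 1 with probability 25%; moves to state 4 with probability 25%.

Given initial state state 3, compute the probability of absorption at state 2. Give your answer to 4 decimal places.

Let h(s) be the probability of absorption at state 2 starting from transient state s. Then h(state 2) = 1 and h(state 4) = 0. By first-step analysis:
h(state 5) = 0.2·1 + 0.15·h(state 5) + 0.15·h(state 1) + 0.5·h(state 3)
h(state 1) = 0.05·1 + 0.15·h(state 5) + 0.35·0 + 0.35·h(state 1) + 0.1·h(state 3)
h(state 3) = 0.1·1 + 0.1·h(state 5) + 0.25·0 + 0.25·h(state 1) + 0.3·h(state 3)
Solving: h(state 5) = 0.4428, h(state 1) = 0.2231, h(state 3) = 0.2858.
Starting from state 3, the probability is 0.2858.

0.2858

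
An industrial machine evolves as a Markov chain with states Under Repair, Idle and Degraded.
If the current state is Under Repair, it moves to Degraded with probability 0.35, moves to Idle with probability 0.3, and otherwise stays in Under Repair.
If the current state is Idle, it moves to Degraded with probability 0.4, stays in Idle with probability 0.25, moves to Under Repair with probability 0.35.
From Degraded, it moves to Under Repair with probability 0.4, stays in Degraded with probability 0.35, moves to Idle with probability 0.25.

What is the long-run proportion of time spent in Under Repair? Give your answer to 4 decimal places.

Let the stationary distribution be π with π = πP and π_1 + π_2 + π_3 = 1.
π_1 = 0.35·π_1 + 0.35·π_2 + 0.4·π_3
π_2 = 0.3·π_1 + 0.25·π_2 + 0.25·π_3
Solving with the normalization constraint gives π = (0.3682, 0.2684, 0.3634).
So the stationary probability of Under Repair is 0.3682.

0.3682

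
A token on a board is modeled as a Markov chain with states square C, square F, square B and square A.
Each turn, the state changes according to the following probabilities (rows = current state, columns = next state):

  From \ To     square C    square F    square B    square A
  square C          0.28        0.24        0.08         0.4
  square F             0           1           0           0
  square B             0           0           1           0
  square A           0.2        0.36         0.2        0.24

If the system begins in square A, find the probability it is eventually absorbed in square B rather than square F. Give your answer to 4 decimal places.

0.3425

Let h(s) be the probability of absorption at square B starting from transient state s. Then h(square B) = 1 and h(square F) = 0. By first-step analysis:
h(square C) = 0.28·h(square C) + 0.24·0 + 0.08·1 + 0.4·h(square A)
h(square A) = 0.2·h(square C) + 0.36·0 + 0.2·1 + 0.24·h(square A)
Solving: h(square C) = 0.3014, h(square A) = 0.3425.
Starting from square A, the probability is 0.3425.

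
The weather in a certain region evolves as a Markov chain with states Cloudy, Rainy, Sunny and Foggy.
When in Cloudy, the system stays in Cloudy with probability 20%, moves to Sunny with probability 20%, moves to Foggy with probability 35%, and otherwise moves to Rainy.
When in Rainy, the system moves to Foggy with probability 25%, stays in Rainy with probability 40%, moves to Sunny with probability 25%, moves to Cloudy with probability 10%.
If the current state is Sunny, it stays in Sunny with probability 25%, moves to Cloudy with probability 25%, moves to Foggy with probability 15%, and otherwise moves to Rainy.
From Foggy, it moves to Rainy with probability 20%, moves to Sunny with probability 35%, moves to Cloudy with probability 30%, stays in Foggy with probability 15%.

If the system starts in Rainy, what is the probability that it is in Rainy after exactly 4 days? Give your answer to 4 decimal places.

0.3123

Propagate the distribution vector 4 days from Rainy.
After 0 days: (0.0000, 1.0000, 0.0000, 0.0000)
After 1 day: (0.1000, 0.4000, 0.2500, 0.2500)
After 2 days: (0.1975, 0.3225, 0.2700, 0.2100)
After 3 days: (0.2023, 0.3149, 0.2611, 0.2218)
After 4 days: (0.2037, 0.3123, 0.2621, 0.2219)
P(in Rainy after 4 days) = 0.3123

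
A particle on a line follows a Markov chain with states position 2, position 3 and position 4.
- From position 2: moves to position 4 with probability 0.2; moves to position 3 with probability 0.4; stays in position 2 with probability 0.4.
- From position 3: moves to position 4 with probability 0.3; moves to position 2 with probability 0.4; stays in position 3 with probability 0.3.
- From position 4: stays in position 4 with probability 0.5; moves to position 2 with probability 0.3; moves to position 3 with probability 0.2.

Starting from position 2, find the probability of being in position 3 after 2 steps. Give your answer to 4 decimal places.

Sum over the intermediate state after 1 step:
P = P(position 2→position 2)·P(position 2→position 3) + P(position 2→position 3)·P(position 3→position 3) + P(position 2→position 4)·P(position 4→position 3)
  = 0.4×0.4 + 0.4×0.3 + 0.2×0.2
  = 0.1600 + 0.1200 + 0.0400 = 0.3200

0.3200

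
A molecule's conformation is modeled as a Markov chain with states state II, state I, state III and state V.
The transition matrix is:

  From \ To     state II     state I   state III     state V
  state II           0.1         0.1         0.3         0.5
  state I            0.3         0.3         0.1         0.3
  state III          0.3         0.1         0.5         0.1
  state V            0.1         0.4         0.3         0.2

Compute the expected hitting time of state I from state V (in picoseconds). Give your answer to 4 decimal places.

Let t(s) be the expected number of picoseconds to first reach state I from state s, with t(state I) = 0. Conditioning on the first picosecond:
t(state II) = 1 + 0.1·t(state II) + 0.3·t(state III) + 0.5·t(state V)
t(state III) = 1 + 0.3·t(state II) + 0.5·t(state III) + 0.1·t(state V)
t(state V) = 1 + 0.1·t(state II) + 0.3·t(state III) + 0.2·t(state V)
Solving: t(state II) = 5.5319, t(state III) = 6.1702, t(state V) = 4.2553.
Expected picoseconds from state V to state I: 4.2553.

4.2553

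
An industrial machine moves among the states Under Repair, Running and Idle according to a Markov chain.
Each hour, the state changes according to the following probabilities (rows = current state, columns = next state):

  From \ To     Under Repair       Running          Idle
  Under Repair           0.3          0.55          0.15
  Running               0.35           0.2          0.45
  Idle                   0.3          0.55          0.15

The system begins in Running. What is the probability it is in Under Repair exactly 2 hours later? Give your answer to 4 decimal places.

0.3100

Sum over the intermediate state after 1 hour:
P = P(Running→Under Repair)·P(Under Repair→Under Repair) + P(Running→Running)·P(Running→Under Repair) + P(Running→Idle)·P(Idle→Under Repair)
  = 0.35×0.3 + 0.2×0.35 + 0.45×0.3
  = 0.1050 + 0.0700 + 0.1350 = 0.3100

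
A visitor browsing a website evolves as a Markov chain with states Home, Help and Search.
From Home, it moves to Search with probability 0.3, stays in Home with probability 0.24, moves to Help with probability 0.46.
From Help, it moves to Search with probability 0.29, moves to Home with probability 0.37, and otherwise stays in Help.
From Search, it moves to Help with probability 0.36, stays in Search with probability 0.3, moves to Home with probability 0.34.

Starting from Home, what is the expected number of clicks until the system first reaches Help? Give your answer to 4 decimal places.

Let t(s) be the expected number of clicks to first reach Help from state s, with t(Help) = 0. Conditioning on the first click:
t(Home) = 1 + 0.24·t(Home) + 0.3·t(Search)
t(Search) = 1 + 0.34·t(Home) + 0.3·t(Search)
Solving: t(Home) = 2.3256, t(Search) = 2.5581.
Expected clicks from Home to Help: 2.3256.

2.3256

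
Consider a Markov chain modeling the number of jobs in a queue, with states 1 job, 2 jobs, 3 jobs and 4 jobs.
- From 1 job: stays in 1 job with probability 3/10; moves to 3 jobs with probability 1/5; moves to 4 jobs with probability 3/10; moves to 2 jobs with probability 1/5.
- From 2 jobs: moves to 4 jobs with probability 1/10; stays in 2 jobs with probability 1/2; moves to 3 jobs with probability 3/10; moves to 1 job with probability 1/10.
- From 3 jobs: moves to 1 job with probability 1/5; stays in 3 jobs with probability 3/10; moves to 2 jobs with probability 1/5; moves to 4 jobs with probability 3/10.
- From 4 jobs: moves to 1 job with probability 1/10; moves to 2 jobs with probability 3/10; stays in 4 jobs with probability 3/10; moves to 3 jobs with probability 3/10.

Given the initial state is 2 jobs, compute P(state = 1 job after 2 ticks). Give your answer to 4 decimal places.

Propagate the distribution vector 2 ticks from 2 jobs.
After 0 ticks: (0.0000, 1.0000, 0.0000, 0.0000)
After 1 tick: (0.1000, 0.5000, 0.3000, 0.1000)
After 2 ticks: (0.1500, 0.3600, 0.2900, 0.2000)
P(in 1 job after 2 ticks) = 0.1500

0.1500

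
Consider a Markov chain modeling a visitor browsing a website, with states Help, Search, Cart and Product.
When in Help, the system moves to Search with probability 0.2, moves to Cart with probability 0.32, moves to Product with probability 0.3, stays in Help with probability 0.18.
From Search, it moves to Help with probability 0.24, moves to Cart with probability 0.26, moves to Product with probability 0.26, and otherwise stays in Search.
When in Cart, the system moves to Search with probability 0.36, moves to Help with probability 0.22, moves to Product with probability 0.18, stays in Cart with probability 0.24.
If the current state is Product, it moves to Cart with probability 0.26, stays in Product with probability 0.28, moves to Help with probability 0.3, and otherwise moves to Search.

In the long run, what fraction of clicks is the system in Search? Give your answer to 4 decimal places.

Let the stationary distribution be π with π = πP and π_1 + π_2 + π_3 + π_4 = 1.
π_1 = 0.18·π_1 + 0.24·π_2 + 0.22·π_3 + 0.3·π_4
π_2 = 0.2·π_1 + 0.24·π_2 + 0.36·π_3 + 0.16·π_4
π_3 = 0.32·π_1 + 0.26·π_2 + 0.24·π_3 + 0.26·π_4
Solving with the normalization constraint gives π = (0.2357, 0.2426, 0.2688, 0.2530).
So the stationary probability of Search is 0.2426.

0.2426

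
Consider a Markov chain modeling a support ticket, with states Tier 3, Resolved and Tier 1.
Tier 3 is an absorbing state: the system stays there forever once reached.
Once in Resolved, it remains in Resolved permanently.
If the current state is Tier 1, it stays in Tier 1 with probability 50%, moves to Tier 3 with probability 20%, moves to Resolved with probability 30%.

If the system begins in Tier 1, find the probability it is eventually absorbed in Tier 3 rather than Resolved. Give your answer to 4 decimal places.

Let h(s) be the probability of absorption at Tier 3 starting from transient state s. Then h(Tier 3) = 1 and h(Resolved) = 0. By first-step analysis:
h(Tier 1) = 0.2·1 + 0.3·0 + 0.5·h(Tier 1)
Solving: h(Tier 1) = 0.4000.
Starting from Tier 1, the probability is 0.4000.

0.4000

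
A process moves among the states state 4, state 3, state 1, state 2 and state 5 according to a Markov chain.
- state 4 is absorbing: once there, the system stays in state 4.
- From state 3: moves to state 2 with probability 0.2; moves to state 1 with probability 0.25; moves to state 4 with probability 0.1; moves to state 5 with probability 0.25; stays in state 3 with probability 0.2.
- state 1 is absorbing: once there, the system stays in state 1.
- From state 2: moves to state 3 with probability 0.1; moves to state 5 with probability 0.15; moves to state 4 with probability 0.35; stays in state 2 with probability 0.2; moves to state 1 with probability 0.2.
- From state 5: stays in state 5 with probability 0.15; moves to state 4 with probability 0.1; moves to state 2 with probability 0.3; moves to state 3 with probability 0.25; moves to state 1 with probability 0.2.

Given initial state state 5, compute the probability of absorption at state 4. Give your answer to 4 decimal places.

0.4378

Let h(s) be the probability of absorption at state 4 starting from transient state s. Then h(state 4) = 1 and h(state 1) = 0. By first-step analysis:
h(state 3) = 0.1·1 + 0.2·h(state 3) + 0.25·0 + 0.2·h(state 2) + 0.25·h(state 5)
h(state 2) = 0.35·1 + 0.1·h(state 3) + 0.2·0 + 0.2·h(state 2) + 0.15·h(state 5)
h(state 5) = 0.1·1 + 0.25·h(state 3) + 0.2·0 + 0.3·h(state 2) + 0.15·h(state 5)
Solving: h(state 3) = 0.4043, h(state 2) = 0.5701, h(state 5) = 0.4378.
Starting from state 5, the probability is 0.4378.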